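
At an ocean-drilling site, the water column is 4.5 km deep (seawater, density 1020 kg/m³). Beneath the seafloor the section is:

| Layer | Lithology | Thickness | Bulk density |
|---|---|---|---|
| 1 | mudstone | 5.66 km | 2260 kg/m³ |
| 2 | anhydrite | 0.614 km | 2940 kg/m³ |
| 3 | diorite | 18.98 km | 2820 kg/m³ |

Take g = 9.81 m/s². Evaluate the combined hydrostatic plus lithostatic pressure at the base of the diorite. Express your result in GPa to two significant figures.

0.71 GPa

seawater: 1020 kg/m³ × 9.81 m/s² × 4500 m = 4.503×10^7 Pa = 0.04503 GPa
mudstone: 2260 kg/m³ × 9.81 m/s² × 5660 m = 1.255×10^8 Pa = 0.1255 GPa
anhydrite: 2940 kg/m³ × 9.81 m/s² × 614 m = 1.771×10^7 Pa = 0.01771 GPa
diorite: 2820 kg/m³ × 9.81 m/s² × 18980 m = 5.251×10^8 Pa = 0.5251 GPa
Total = 0.04503 + 0.1255 + 0.01771 + 0.5251 = 0.71329 GPa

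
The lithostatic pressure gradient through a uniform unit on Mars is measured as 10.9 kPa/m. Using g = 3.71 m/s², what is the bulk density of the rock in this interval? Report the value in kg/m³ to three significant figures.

2940 kg/m³

ρ = (dP/dz)/g = 10.9 kPa/m / 3.71 m/s² = 10900 Pa/m / 3.71 m/s² = 2938.0 kg/m³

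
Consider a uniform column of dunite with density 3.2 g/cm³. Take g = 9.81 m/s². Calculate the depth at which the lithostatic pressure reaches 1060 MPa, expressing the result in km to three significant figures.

33.8 km

h = P/(ρg) = 1060 MPa / (3200 kg/m³ × 9.81 m/s²) = 1.060×10^9 Pa / 31392 Pa/m = 33767 m
= 33.767 km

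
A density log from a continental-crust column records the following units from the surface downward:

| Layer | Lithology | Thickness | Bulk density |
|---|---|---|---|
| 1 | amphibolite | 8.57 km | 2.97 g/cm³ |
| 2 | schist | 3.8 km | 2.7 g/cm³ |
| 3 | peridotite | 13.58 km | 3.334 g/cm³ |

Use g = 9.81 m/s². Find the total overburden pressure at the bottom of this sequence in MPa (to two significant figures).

790 MPa

amphibolite: 2970 kg/m³ × 9.81 m/s² × 8570 m = 2.497×10^8 Pa = 249.7 MPa
schist: 2700 kg/m³ × 9.81 m/s² × 3800 m = 1.007×10^8 Pa = 100.7 MPa
peridotite: 3334 kg/m³ × 9.81 m/s² × 13580 m = 4.442×10^8 Pa = 444.2 MPa
Total = 249.7 + 100.7 + 444.2 = 794.50 MPa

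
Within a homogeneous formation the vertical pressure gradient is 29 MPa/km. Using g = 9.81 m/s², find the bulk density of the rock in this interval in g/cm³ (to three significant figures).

ρ = (dP/dz)/g = 29 MPa/km / 9.81 m/s² = 29000 Pa/m / 9.81 m/s² = 2956.2 kg/m³
= 2.956 g/cm³

2.96 g/cm³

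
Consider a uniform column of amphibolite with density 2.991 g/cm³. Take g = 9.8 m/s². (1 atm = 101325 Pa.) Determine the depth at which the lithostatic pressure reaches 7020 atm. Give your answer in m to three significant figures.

h = P/(ρg) = 7020 atm / (2991 kg/m³ × 9.8 m/s²) = 7.113×10^8 Pa / 29312 Pa/m = 24267 m

24300 m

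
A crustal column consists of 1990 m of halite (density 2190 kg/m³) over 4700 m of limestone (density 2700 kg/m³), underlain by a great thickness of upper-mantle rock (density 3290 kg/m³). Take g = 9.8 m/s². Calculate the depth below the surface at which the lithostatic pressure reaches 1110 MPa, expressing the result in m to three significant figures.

Pressure at base of upper layers: 2190×9.8×1990 + 2700×9.8×4700 = 1.671×10^8 Pa = 167.1 MPa
Remaining pressure to be supplied by upper-mantle rock: 1.110×10^9 − 1.671×10^8 = 9.429×10^8 Pa
Additional depth in upper-mantle rock = 9.429×10^8 Pa / (3290 kg/m³ × 9.8 m/s²) = 29245 m
Total depth = 6690 m + 29245 m = 35935 m

35900 m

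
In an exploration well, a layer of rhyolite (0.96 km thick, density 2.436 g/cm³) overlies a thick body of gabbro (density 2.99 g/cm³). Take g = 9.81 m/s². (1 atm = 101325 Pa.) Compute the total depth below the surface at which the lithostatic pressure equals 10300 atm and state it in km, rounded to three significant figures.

Pressure at base of upper layers: 2436×9.81×960 = 2.294×10^7 Pa = 226.4 atm
Remaining pressure to be supplied by gabbro: 1.044×10^9 − 2.294×10^7 = 1.021×10^9 Pa
Additional depth in gabbro = 1.021×10^9 Pa / (2990 kg/m³ × 9.81 m/s²) = 34799 m
Total depth = 960 m + 34799 m = 35759 m
= 35.759 km

35.8 km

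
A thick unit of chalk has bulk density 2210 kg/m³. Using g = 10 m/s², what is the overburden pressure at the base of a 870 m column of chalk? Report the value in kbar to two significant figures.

0.19 kbar

chalk: 2210 kg/m³ × 10 m/s² × 870 m = 1.923×10^7 Pa = 0.1923 kbar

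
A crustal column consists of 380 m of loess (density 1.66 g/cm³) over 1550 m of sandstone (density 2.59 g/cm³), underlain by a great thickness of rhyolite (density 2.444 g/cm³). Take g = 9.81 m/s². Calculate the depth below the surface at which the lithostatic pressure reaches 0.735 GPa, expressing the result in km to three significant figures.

30.7 km

Pressure at base of upper layers: 1660×9.81×380 + 2590×9.81×1550 = 4.557×10^7 Pa = 0.04557 GPa
Remaining pressure to be supplied by rhyolite: 7.350×10^8 − 4.557×10^7 = 6.894×10^8 Pa
Additional depth in rhyolite = 6.894×10^8 Pa / (2444 kg/m³ × 9.81 m/s²) = 28755 m
Total depth = 1930 m + 28755 m = 30685 m
= 30.685 km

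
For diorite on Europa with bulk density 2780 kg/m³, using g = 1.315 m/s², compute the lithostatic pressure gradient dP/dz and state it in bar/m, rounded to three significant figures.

0.0366 bar/m

dP/dz = ρg = 2780 kg/m³ × 1.315 m/s² = 3655.7 Pa/m
= 3655.7 Pa/m × (1 bar/m / 1.0000×10^5 Pa/m) = 0.036557 bar/m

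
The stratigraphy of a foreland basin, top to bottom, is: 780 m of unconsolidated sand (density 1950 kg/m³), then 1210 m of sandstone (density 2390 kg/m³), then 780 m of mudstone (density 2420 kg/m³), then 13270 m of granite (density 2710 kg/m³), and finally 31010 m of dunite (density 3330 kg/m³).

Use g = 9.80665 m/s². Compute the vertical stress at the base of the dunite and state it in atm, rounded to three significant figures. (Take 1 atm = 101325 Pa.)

14100 atm

unconsolidated sand: 1950 kg/m³ × 9.80665 m/s² × 780 m = 1.492×10^7 Pa = 147.2 atm
sandstone: 2390 kg/m³ × 9.80665 m/s² × 1210 m = 2.836×10^7 Pa = 279.9 atm
mudstone: 2420 kg/m³ × 9.80665 m/s² × 780 m = 1.851×10^7 Pa = 182.7 atm
granite: 2710 kg/m³ × 9.80665 m/s² × 13270 m = 3.527×10^8 Pa = 3481 atm
dunite: 3330 kg/m³ × 9.80665 m/s² × 31010 m = 1.013×10^9 Pa = 9994 atm
Total = 147.2 + 279.9 + 182.7 + 3481 + 9994 = 14085 atm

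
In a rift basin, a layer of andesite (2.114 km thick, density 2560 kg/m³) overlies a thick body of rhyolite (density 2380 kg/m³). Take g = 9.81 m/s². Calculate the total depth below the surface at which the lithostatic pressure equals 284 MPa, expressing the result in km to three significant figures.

Pressure at base of upper layers: 2560×9.81×2114 = 5.309×10^7 Pa = 53.09 MPa
Remaining pressure to be supplied by rhyolite: 2.840×10^8 − 5.309×10^7 = 2.309×10^8 Pa
Additional depth in rhyolite = 2.309×10^8 Pa / (2380 kg/m³ × 9.81 m/s²) = 9890.0 m
Total depth = 2114 m + 9890.0 m = 12004 m
= 12.004 km

12.0 km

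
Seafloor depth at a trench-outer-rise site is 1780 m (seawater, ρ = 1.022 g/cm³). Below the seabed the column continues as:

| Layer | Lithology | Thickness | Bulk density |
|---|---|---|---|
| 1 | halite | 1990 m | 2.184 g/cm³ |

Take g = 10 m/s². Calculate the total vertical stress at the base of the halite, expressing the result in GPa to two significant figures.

0.062 GPa

seawater: 1022 kg/m³ × 10 m/s² × 1780 m = 1.819×10^7 Pa = 0.01819 GPa
halite: 2184 kg/m³ × 10 m/s² × 1990 m = 4.346×10^7 Pa = 0.04346 GPa
Total = 0.01819 + 0.04346 = 0.061653 GPa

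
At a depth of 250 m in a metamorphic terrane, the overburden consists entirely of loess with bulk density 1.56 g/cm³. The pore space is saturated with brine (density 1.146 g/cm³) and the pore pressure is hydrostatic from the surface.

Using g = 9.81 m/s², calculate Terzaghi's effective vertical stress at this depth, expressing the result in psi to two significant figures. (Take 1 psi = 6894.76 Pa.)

Overburden (lithostatic) stress σ_v:
loess: 1560 kg/m³ × 9.81 m/s² × 250 m = 3.826×10^6 Pa = 3.826 MPa
Pore pressure P_p = 1146 kg/m³ × 9.81 m/s² × 250 m = 2.811×10^6 Pa = 2.811 MPa
Effective stress σ' = σ_v − P_p = 3.826 − 2.811 = 1.0153 MPa = 147.26 psi

150 psi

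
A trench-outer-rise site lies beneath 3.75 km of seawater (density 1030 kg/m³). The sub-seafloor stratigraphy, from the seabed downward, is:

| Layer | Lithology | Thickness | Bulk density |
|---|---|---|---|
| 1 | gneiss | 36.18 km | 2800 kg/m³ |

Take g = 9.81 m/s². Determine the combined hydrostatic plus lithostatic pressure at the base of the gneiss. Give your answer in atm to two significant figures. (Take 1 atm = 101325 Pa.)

10000 atm

seawater: 1030 kg/m³ × 9.81 m/s² × 3750 m = 3.789×10^7 Pa = 374.0 atm
gneiss: 2800 kg/m³ × 9.81 m/s² × 36180 m = 9.938×10^8 Pa = 9808 atm
Total = 374.0 + 9808 = 10182 atm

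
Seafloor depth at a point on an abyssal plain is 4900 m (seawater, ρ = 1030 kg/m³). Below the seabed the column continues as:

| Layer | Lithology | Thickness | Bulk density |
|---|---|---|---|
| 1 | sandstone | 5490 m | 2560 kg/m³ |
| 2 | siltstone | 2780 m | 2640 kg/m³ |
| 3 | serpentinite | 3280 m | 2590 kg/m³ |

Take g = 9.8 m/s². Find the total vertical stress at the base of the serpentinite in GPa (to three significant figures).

seawater: 1030 kg/m³ × 9.8 m/s² × 4900 m = 4.946×10^7 Pa = 0.04946 GPa
sandstone: 2560 kg/m³ × 9.8 m/s² × 5490 m = 1.377×10^8 Pa = 0.1377 GPa
siltstone: 2640 kg/m³ × 9.8 m/s² × 2780 m = 7.192×10^7 Pa = 0.07192 GPa
serpentinite: 2590 kg/m³ × 9.8 m/s² × 3280 m = 8.325×10^7 Pa = 0.08325 GPa
Total = 0.04946 + 0.1377 + 0.07192 + 0.08325 = 0.34237 GPa

0.342 GPa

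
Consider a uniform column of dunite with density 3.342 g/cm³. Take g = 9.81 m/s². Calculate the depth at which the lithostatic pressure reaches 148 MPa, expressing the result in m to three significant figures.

h = P/(ρg) = 148 MPa / (3342 kg/m³ × 9.81 m/s²) = 1.480×10^8 Pa / 32785 Pa/m = 4514.3 m

4510 m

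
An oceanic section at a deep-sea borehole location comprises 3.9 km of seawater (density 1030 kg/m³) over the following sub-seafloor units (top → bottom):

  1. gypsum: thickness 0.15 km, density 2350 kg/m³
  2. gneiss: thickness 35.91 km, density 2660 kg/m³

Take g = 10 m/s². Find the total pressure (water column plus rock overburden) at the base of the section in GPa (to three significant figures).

0.999 GPa

seawater: 1030 kg/m³ × 10 m/s² × 3900 m = 4.017×10^7 Pa = 0.04017 GPa
gypsum: 2350 kg/m³ × 10 m/s² × 150 m = 3.525×10^6 Pa = 3.525×10^-3 GPa
gneiss: 2660 kg/m³ × 10 m/s² × 35910 m = 9.552×10^8 Pa = 0.9552 GPa
Total = 0.04017 + 3.525×10^-3 + 0.9552 = 0.99890 GPa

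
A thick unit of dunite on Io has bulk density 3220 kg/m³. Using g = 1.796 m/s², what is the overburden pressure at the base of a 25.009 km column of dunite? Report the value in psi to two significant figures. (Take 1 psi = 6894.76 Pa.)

dunite: 3220 kg/m³ × 1.796 m/s² × 25009 m = 1.446×10^8 Pa = 20977 psi

21000 psi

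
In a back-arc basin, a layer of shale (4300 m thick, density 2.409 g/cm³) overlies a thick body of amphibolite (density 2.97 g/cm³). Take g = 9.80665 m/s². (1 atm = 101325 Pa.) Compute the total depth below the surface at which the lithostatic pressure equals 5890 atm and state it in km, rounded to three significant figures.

21.3 km

Pressure at base of upper layers: 2409×9.80665×4300 = 1.016×10^8 Pa = 1003 atm
Remaining pressure to be supplied by amphibolite: 5.968×10^8 − 1.016×10^8 = 4.952×10^8 Pa
Additional depth in amphibolite = 4.952×10^8 Pa / (2970 kg/m³ × 9.80665 m/s²) = 17003 m
Total depth = 4300 m + 17003 m = 21303 m
= 21.303 km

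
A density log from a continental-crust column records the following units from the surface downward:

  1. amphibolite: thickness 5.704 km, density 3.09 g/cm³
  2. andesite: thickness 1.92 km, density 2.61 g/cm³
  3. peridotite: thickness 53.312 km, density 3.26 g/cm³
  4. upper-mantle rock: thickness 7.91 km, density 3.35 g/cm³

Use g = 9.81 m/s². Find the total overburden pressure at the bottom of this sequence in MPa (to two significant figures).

amphibolite: 3090 kg/m³ × 9.81 m/s² × 5704 m = 1.729×10^8 Pa = 172.9 MPa
andesite: 2610 kg/m³ × 9.81 m/s² × 1920 m = 4.916×10^7 Pa = 49.16 MPa
peridotite: 3260 kg/m³ × 9.81 m/s² × 53312 m = 1.705×10^9 Pa = 1705 MPa
upper-mantle rock: 3350 kg/m³ × 9.81 m/s² × 7910 m = 2.600×10^8 Pa = 260.0 MPa
Total = 172.9 + 49.16 + 1705 + 260.0 = 2187.0 MPa

2200 MPa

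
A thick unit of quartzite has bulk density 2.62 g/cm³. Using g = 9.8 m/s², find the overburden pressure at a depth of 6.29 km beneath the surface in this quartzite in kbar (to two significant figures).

1.6 kbar

quartzite: 2620 kg/m³ × 9.8 m/s² × 6290 m = 1.615×10^8 Pa = 1.615 kbar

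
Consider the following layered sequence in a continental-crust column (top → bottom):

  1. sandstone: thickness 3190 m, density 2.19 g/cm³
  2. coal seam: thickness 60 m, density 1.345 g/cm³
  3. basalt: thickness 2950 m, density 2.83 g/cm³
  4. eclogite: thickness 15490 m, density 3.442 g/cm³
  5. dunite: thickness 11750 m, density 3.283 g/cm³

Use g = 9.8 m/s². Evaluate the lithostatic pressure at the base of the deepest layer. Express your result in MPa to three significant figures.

1050 MPa

sandstone: 2190 kg/m³ × 9.8 m/s² × 3190 m = 6.846×10^7 Pa = 68.46 MPa
coal seam: 1345 kg/m³ × 9.8 m/s² × 60 m = 7.909×10^5 Pa = 0.7909 MPa
basalt: 2830 kg/m³ × 9.8 m/s² × 2950 m = 8.182×10^7 Pa = 81.82 MPa
eclogite: 3442 kg/m³ × 9.8 m/s² × 15490 m = 5.225×10^8 Pa = 522.5 MPa
dunite: 3283 kg/m³ × 9.8 m/s² × 11750 m = 3.780×10^8 Pa = 378.0 MPa
Total = 68.46 + 0.7909 + 81.82 + 522.5 + 378.0 = 1051.6 MPa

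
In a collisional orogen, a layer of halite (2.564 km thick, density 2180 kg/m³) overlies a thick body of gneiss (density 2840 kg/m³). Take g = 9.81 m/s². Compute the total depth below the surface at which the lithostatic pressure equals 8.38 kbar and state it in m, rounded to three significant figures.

30700 m

Pressure at base of upper layers: 2180×9.81×2564 = 5.483×10^7 Pa = 0.5483 kbar
Remaining pressure to be supplied by gneiss: 8.380×10^8 − 5.483×10^7 = 7.832×10^8 Pa
Additional depth in gneiss = 7.832×10^8 Pa / (2840 kg/m³ × 9.81 m/s²) = 28110 m
Total depth = 2564 m + 28110 m = 30674 m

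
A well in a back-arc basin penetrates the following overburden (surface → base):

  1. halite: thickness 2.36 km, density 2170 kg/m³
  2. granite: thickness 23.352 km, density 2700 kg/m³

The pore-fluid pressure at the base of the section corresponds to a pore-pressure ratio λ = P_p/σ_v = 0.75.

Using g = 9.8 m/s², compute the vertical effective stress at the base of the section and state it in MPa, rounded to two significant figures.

Overburden (lithostatic) stress σ_v:
halite: 2170 kg/m³ × 9.8 m/s² × 2360 m = 5.019×10^7 Pa = 50.19 MPa
granite: 2700 kg/m³ × 9.8 m/s² × 23352 m = 6.179×10^8 Pa = 617.9 MPa
Total = 50.19 + 617.9 = 668.08 MPa
Pore pressure P_p = λ·σ_v = 0.75 × 668.1 MPa = 501.1 MPa
Effective stress σ' = σ_v − P_p = 668.1 − 501.1 = 167.02 MPa

170 MPa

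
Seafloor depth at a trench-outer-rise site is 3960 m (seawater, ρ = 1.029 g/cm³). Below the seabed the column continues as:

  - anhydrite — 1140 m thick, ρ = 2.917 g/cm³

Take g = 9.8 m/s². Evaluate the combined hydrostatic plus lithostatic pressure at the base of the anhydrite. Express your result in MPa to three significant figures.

seawater: 1029 kg/m³ × 9.8 m/s² × 3960 m = 3.993×10^7 Pa = 39.93 MPa
anhydrite: 2917 kg/m³ × 9.8 m/s² × 1140 m = 3.259×10^7 Pa = 32.59 MPa
Total = 39.93 + 32.59 = 72.522 MPa

72.5 MPa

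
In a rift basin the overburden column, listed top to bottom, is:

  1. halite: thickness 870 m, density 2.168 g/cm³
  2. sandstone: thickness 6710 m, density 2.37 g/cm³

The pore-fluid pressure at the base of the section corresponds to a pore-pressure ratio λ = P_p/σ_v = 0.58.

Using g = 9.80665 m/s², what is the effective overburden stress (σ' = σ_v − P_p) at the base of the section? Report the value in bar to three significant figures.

Overburden (lithostatic) stress σ_v:
halite: 2168 kg/m³ × 9.80665 m/s² × 870 m = 1.850×10^7 Pa = 18.50 MPa
sandstone: 2370 kg/m³ × 9.80665 m/s² × 6710 m = 1.560×10^8 Pa = 156.0 MPa
Total = 18.50 + 156.0 = 174.45 MPa
Pore pressure P_p = λ·σ_v = 0.58 × 174.4 MPa = 101.2 MPa
Effective stress σ' = σ_v − P_p = 174.4 − 101.2 = 73.269 MPa = 732.69 bar

733 bar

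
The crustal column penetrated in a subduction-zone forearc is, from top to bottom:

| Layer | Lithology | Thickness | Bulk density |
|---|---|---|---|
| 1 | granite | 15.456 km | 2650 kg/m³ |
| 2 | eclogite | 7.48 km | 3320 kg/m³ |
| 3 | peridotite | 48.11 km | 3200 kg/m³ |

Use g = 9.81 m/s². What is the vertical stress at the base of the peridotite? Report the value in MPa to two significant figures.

2200 MPa

granite: 2650 kg/m³ × 9.81 m/s² × 15456 m = 4.018×10^8 Pa = 401.8 MPa
eclogite: 3320 kg/m³ × 9.81 m/s² × 7480 m = 2.436×10^8 Pa = 243.6 MPa
peridotite: 3200 kg/m³ × 9.81 m/s² × 48110 m = 1.510×10^9 Pa = 1510 MPa
Total = 401.8 + 243.6 + 1510 = 2155.7 MPa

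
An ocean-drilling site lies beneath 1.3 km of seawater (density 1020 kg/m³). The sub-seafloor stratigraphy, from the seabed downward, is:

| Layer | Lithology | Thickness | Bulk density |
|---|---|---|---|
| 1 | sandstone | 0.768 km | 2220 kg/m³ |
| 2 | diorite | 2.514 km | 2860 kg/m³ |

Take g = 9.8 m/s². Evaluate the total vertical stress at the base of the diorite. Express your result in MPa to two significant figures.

100 MPa

seawater: 1020 kg/m³ × 9.8 m/s² × 1300 m = 1.299×10^7 Pa = 12.99 MPa
sandstone: 2220 kg/m³ × 9.8 m/s² × 768 m = 1.671×10^7 Pa = 16.71 MPa
diorite: 2860 kg/m³ × 9.8 m/s² × 2514 m = 7.046×10^7 Pa = 70.46 MPa
Total = 12.99 + 16.71 + 70.46 = 100.17 MPa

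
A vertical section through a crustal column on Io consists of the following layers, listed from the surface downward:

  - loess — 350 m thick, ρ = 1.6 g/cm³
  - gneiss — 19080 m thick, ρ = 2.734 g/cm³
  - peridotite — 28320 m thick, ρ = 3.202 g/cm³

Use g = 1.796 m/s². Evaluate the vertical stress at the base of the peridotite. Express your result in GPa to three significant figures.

0.258 GPa

loess: 1600 kg/m³ × 1.796 m/s² × 350 m = 1.006×10^6 Pa = 1.006×10^-3 GPa
gneiss: 2734 kg/m³ × 1.796 m/s² × 19080 m = 9.369×10^7 Pa = 0.09369 GPa
peridotite: 3202 kg/m³ × 1.796 m/s² × 28320 m = 1.629×10^8 Pa = 0.1629 GPa
Total = 1.006×10^-3 + 0.09369 + 0.1629 = 0.25756 GPa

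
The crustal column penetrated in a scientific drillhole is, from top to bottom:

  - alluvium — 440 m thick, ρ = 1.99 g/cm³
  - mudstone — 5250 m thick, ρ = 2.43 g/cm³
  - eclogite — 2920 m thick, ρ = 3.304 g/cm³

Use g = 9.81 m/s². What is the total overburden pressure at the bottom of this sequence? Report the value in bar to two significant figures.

alluvium: 1990 kg/m³ × 9.81 m/s² × 440 m = 8.590×10^6 Pa = 85.90 bar
mudstone: 2430 kg/m³ × 9.81 m/s² × 5250 m = 1.252×10^8 Pa = 1252 bar
eclogite: 3304 kg/m³ × 9.81 m/s² × 2920 m = 9.464×10^7 Pa = 946.4 bar
Total = 85.90 + 1252 + 946.4 = 2283.8 bar

2300 bar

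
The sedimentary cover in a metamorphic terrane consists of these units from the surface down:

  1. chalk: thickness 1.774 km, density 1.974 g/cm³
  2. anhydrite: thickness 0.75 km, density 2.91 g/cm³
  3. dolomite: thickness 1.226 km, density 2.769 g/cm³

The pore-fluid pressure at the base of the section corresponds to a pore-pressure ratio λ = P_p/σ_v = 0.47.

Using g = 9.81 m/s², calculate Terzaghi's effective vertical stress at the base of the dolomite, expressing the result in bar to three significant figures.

472 bar

Overburden (lithostatic) stress σ_v:
chalk: 1974 kg/m³ × 9.81 m/s² × 1774 m = 3.435×10^7 Pa = 34.35 MPa
anhydrite: 2910 kg/m³ × 9.81 m/s² × 750 m = 2.141×10^7 Pa = 21.41 MPa
dolomite: 2769 kg/m³ × 9.81 m/s² × 1226 m = 3.330×10^7 Pa = 33.30 MPa
Total = 34.35 + 21.41 + 33.30 = 89.067 MPa
Pore pressure P_p = λ·σ_v = 0.47 × 89.07 MPa = 41.86 MPa
Effective stress σ' = σ_v − P_p = 89.07 − 41.86 = 47.205 MPa = 472.05 bar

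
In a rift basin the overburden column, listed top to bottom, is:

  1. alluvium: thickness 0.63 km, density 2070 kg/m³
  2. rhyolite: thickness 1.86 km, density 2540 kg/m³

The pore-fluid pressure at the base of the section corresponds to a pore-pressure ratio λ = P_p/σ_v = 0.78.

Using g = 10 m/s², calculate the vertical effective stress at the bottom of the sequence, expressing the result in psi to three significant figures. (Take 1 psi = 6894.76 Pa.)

Overburden (lithostatic) stress σ_v:
alluvium: 2070 kg/m³ × 10 m/s² × 630 m = 1.304×10^7 Pa = 13.04 MPa
rhyolite: 2540 kg/m³ × 10 m/s² × 1860 m = 4.724×10^7 Pa = 47.24 MPa
Total = 13.04 + 47.24 = 60.285 MPa
Pore pressure P_p = λ·σ_v = 0.78 × 60.28 MPa = 47.02 MPa
Effective stress σ' = σ_v − P_p = 60.28 − 47.02 = 13.263 MPa = 1923.6 psi

1920 psi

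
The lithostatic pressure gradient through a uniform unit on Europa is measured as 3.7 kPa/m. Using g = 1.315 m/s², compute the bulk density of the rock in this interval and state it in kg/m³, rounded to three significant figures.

2810 kg/m³

ρ = (dP/dz)/g = 3.7 kPa/m / 1.315 m/s² = 3700.0 Pa/m / 1.315 m/s² = 2813.7 kg/m³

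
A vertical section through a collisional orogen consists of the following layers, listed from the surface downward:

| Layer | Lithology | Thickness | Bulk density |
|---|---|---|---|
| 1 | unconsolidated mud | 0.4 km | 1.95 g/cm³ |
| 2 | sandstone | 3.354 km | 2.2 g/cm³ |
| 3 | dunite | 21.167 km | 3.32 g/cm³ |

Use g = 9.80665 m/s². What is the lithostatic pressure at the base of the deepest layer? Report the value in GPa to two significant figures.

0.77 GPa

unconsolidated mud: 1950 kg/m³ × 9.80665 m/s² × 400 m = 7.649×10^6 Pa = 7.649×10^-3 GPa
sandstone: 2200 kg/m³ × 9.80665 m/s² × 3354 m = 7.236×10^7 Pa = 0.07236 GPa
dunite: 3320 kg/m³ × 9.80665 m/s² × 21167 m = 6.892×10^8 Pa = 0.6892 GPa
Total = 7.649×10^-3 + 0.07236 + 0.6892 = 0.76917 GPa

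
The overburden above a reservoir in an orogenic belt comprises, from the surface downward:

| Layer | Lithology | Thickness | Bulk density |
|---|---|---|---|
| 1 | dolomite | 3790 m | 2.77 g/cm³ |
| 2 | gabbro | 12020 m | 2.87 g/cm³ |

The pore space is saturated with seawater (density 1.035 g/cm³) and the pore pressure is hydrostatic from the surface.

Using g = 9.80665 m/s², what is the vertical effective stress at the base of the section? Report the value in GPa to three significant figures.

0.281 GPa

Overburden (lithostatic) stress σ_v:
dolomite: 2770 kg/m³ × 9.80665 m/s² × 3790 m = 1.030×10^8 Pa = 103.0 MPa
gabbro: 2870 kg/m³ × 9.80665 m/s² × 12020 m = 3.383×10^8 Pa = 338.3 MPa
Total = 103.0 + 338.3 = 441.26 MPa
Pore pressure P_p = 1035 kg/m³ × 9.80665 m/s² × 15810 m = 1.605×10^8 Pa = 160.5 MPa
Effective stress σ' = σ_v − P_p = 441.3 − 160.5 = 280.79 MPa = 0.28079 GPa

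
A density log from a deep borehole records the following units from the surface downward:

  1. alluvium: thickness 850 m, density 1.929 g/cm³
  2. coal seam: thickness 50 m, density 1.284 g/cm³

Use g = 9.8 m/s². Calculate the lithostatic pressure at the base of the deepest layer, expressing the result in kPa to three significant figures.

alluvium: 1929 kg/m³ × 9.8 m/s² × 850 m = 1.607×10^7 Pa = 16069 kPa
coal seam: 1284 kg/m³ × 9.8 m/s² × 50 m = 6.292×10^5 Pa = 629.2 kPa
Total = 16069 + 629.2 = 16698 kPa

16700 kPa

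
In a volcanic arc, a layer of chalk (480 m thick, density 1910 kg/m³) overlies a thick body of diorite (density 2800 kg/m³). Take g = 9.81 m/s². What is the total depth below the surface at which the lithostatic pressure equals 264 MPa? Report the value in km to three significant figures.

Pressure at base of upper layers: 1910×9.81×480 = 8.994×10^6 Pa = 8.994 MPa
Remaining pressure to be supplied by diorite: 2.640×10^8 − 8.994×10^6 = 2.550×10^8 Pa
Additional depth in diorite = 2.550×10^8 Pa / (2800 kg/m³ × 9.81 m/s²) = 9283.8 m
Total depth = 480 m + 9283.8 m = 9763.8 m
= 9.7638 km

9.76 km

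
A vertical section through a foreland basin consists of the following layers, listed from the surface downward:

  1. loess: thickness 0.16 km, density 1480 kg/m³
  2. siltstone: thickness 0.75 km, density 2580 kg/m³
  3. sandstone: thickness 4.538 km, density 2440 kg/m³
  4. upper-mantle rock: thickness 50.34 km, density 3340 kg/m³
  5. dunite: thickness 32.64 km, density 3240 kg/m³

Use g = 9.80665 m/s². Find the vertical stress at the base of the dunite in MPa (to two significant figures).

loess: 1480 kg/m³ × 9.80665 m/s² × 160 m = 2.322×10^6 Pa = 2.322 MPa
siltstone: 2580 kg/m³ × 9.80665 m/s² × 750 m = 1.898×10^7 Pa = 18.98 MPa
sandstone: 2440 kg/m³ × 9.80665 m/s² × 4538 m = 1.086×10^8 Pa = 108.6 MPa
upper-mantle rock: 3340 kg/m³ × 9.80665 m/s² × 50340 m = 1.649×10^9 Pa = 1649 MPa
dunite: 3240 kg/m³ × 9.80665 m/s² × 32640 m = 1.037×10^9 Pa = 1037 MPa
Total = 2.322 + 18.98 + 108.6 + 1649 + 1037 = 2815.8 MPa

2800 MPa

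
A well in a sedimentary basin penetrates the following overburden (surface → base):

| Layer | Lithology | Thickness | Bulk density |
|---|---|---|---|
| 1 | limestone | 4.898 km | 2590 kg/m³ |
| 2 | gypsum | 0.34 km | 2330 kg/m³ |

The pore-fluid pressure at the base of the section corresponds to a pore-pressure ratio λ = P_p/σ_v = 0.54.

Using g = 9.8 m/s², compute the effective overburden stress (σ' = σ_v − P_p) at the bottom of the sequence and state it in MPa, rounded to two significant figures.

61 MPa

Overburden (lithostatic) stress σ_v:
limestone: 2590 kg/m³ × 9.8 m/s² × 4898 m = 1.243×10^8 Pa = 124.3 MPa
gypsum: 2330 kg/m³ × 9.8 m/s² × 340 m = 7.764×10^6 Pa = 7.764 MPa
Total = 124.3 + 7.764 = 132.08 MPa
Pore pressure P_p = λ·σ_v = 0.54 × 132.1 MPa = 71.33 MPa
Effective stress σ' = σ_v − P_p = 132.1 − 71.33 = 60.759 MPa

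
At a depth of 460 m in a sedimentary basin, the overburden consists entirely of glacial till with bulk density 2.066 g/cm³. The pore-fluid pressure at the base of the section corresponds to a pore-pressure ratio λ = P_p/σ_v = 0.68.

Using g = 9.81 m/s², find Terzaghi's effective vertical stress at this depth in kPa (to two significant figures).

Overburden (lithostatic) stress σ_v:
glacial till: 2066 kg/m³ × 9.81 m/s² × 460 m = 9.323×10^6 Pa = 9.323 MPa
Pore pressure P_p = λ·σ_v = 0.68 × 9.323 MPa = 6.340 MPa
Effective stress σ' = σ_v − P_p = 9.323 − 6.340 = 2.9834 MPa = 2983.4 kPa

3000 kPa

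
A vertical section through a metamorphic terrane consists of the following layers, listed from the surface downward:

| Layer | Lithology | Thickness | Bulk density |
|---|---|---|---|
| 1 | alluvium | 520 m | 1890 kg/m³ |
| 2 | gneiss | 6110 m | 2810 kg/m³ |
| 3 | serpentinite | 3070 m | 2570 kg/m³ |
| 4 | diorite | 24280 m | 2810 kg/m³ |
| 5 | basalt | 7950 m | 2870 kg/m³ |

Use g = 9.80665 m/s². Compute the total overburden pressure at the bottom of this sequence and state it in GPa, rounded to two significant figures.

alluvium: 1890 kg/m³ × 9.80665 m/s² × 520 m = 9.638×10^6 Pa = 9.638×10^-3 GPa
gneiss: 2810 kg/m³ × 9.80665 m/s² × 6110 m = 1.684×10^8 Pa = 0.1684 GPa
serpentinite: 2570 kg/m³ × 9.80665 m/s² × 3070 m = 7.737×10^7 Pa = 0.07737 GPa
diorite: 2810 kg/m³ × 9.80665 m/s² × 24280 m = 6.691×10^8 Pa = 0.6691 GPa
basalt: 2870 kg/m³ × 9.80665 m/s² × 7950 m = 2.238×10^8 Pa = 0.2238 GPa
Total = 9.638×10^-3 + 0.1684 + 0.07737 + 0.6691 + 0.2238 = 1.1482 GPa

1.1 GPa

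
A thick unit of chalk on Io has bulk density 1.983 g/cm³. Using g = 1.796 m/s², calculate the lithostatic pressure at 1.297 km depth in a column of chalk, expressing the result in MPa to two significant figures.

4.6 MPa

chalk: 1983 kg/m³ × 1.796 m/s² × 1297 m = 4.619×10^6 Pa = 4.619 MPa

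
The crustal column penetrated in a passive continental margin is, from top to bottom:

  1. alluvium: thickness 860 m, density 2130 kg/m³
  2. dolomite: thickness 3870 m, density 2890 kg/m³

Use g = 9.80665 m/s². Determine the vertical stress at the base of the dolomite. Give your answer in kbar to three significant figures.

alluvium: 2130 kg/m³ × 9.80665 m/s² × 860 m = 1.796×10^7 Pa = 0.1796 kbar
dolomite: 2890 kg/m³ × 9.80665 m/s² × 3870 m = 1.097×10^8 Pa = 1.097 kbar
Total = 0.1796 + 1.097 = 1.2764 kbar

1.28 kbar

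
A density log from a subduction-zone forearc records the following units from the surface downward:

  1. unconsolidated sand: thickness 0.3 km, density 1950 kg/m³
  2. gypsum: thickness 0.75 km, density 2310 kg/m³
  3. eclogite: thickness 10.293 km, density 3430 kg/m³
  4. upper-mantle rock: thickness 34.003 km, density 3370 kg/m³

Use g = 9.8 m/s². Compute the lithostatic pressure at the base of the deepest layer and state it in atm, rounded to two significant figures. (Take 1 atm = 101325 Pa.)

15000 atm

unconsolidated sand: 1950 kg/m³ × 9.8 m/s² × 300 m = 5.733×10^6 Pa = 56.58 atm
gypsum: 2310 kg/m³ × 9.8 m/s² × 750 m = 1.698×10^7 Pa = 167.6 atm
eclogite: 3430 kg/m³ × 9.8 m/s² × 10293 m = 3.460×10^8 Pa = 3415 atm
upper-mantle rock: 3370 kg/m³ × 9.8 m/s² × 34003 m = 1.123×10^9 Pa = 11083 atm
Total = 56.58 + 167.6 + 3415 + 11083 = 14722 atm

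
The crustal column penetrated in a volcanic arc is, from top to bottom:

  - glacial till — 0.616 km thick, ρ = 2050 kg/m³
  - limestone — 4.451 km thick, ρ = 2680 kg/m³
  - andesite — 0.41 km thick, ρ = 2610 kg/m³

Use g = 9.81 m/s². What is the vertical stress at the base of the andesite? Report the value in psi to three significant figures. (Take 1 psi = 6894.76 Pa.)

20300 psi

glacial till: 2050 kg/m³ × 9.81 m/s² × 616 m = 1.239×10^7 Pa = 1797 psi
limestone: 2680 kg/m³ × 9.81 m/s² × 4451 m = 1.170×10^8 Pa = 16972 psi
andesite: 2610 kg/m³ × 9.81 m/s² × 410 m = 1.050×10^7 Pa = 1523 psi
Total = 1797 + 16972 + 1523 = 20292 psi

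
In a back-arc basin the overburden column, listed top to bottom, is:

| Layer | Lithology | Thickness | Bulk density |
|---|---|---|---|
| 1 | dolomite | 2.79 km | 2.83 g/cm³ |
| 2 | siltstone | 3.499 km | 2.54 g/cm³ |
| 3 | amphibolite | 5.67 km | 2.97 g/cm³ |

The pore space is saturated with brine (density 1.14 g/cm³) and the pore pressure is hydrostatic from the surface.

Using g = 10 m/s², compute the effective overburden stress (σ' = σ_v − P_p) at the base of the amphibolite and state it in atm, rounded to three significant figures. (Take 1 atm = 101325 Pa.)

1970 atm

Overburden (lithostatic) stress σ_v:
dolomite: 2830 kg/m³ × 10 m/s² × 2790 m = 7.896×10^7 Pa = 78.96 MPa
siltstone: 2540 kg/m³ × 10 m/s² × 3499 m = 8.887×10^7 Pa = 88.87 MPa
amphibolite: 2970 kg/m³ × 10 m/s² × 5670 m = 1.684×10^8 Pa = 168.4 MPa
Total = 78.96 + 88.87 + 168.4 = 336.23 MPa
Pore pressure P_p = 1140 kg/m³ × 10 m/s² × 11959 m = 1.363×10^8 Pa = 136.3 MPa
Effective stress σ' = σ_v − P_p = 336.2 − 136.3 = 199.90 MPa = 1972.8 atm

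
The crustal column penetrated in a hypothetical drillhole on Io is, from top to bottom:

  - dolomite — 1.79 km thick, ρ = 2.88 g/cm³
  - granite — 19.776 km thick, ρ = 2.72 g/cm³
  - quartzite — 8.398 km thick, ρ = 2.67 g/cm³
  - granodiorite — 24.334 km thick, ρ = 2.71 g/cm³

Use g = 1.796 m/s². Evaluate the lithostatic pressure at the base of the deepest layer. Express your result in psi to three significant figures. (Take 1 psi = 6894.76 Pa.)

38400 psi

dolomite: 2880 kg/m³ × 1.796 m/s² × 1790 m = 9.259×10^6 Pa = 1343 psi
granite: 2720 kg/m³ × 1.796 m/s² × 19776 m = 9.661×10^7 Pa = 14012 psi
quartzite: 2670 kg/m³ × 1.796 m/s² × 8398 m = 4.027×10^7 Pa = 5841 psi
granodiorite: 2710 kg/m³ × 1.796 m/s² × 24334 m = 1.184×10^8 Pa = 17178 psi
Total = 1343 + 14012 + 5841 + 17178 = 38373 psi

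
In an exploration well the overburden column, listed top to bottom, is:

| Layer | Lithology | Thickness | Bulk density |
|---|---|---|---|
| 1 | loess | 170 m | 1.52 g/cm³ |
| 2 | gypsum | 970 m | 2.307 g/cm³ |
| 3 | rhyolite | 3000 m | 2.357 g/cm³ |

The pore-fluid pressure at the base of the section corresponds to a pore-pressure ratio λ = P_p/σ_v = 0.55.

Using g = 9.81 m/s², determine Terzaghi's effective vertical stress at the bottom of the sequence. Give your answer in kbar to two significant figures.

0.42 kbar

Overburden (lithostatic) stress σ_v:
loess: 1520 kg/m³ × 9.81 m/s² × 170 m = 2.535×10^6 Pa = 2.535 MPa
gypsum: 2307 kg/m³ × 9.81 m/s² × 970 m = 2.195×10^7 Pa = 21.95 MPa
rhyolite: 2357 kg/m³ × 9.81 m/s² × 3000 m = 6.937×10^7 Pa = 69.37 MPa
Total = 2.535 + 21.95 + 69.37 = 93.854 MPa
Pore pressure P_p = λ·σ_v = 0.55 × 93.85 MPa = 51.62 MPa
Effective stress σ' = σ_v − P_p = 93.85 − 51.62 = 42.234 MPa = 0.42234 kbar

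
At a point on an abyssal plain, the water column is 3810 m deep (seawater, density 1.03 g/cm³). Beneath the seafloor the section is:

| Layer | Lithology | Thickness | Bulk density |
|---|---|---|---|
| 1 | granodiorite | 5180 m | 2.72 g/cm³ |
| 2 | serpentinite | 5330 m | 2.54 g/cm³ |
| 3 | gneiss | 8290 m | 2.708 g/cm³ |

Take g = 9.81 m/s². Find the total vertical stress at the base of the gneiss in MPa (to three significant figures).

530 MPa

seawater: 1030 kg/m³ × 9.81 m/s² × 3810 m = 3.850×10^7 Pa = 38.50 MPa
granodiorite: 2720 kg/m³ × 9.81 m/s² × 5180 m = 1.382×10^8 Pa = 138.2 MPa
serpentinite: 2540 kg/m³ × 9.81 m/s² × 5330 m = 1.328×10^8 Pa = 132.8 MPa
gneiss: 2708 kg/m³ × 9.81 m/s² × 8290 m = 2.202×10^8 Pa = 220.2 MPa
Total = 38.50 + 138.2 + 132.8 + 220.2 = 529.75 MPa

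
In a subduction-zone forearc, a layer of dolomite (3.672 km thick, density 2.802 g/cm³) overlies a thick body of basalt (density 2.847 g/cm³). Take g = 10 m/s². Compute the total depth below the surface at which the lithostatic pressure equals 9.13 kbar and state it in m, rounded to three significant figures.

32100 m

Pressure at base of upper layers: 2802×10×3672 = 1.029×10^8 Pa = 1.029 kbar
Remaining pressure to be supplied by basalt: 9.130×10^8 − 1.029×10^8 = 8.101×10^8 Pa
Additional depth in basalt = 8.101×10^8 Pa / (2847 kg/m³ × 10 m/s²) = 28455 m
Total depth = 3672 m + 28455 m = 32127 m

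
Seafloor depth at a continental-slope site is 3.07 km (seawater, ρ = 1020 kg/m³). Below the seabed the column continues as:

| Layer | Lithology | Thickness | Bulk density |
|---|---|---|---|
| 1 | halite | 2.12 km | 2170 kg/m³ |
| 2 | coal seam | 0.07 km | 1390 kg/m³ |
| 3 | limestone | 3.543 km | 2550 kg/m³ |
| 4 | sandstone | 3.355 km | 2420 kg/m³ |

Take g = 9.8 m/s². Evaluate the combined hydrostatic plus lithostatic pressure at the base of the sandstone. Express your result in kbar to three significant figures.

2.45 kbar

seawater: 1020 kg/m³ × 9.8 m/s² × 3070 m = 3.069×10^7 Pa = 0.3069 kbar
halite: 2170 kg/m³ × 9.8 m/s² × 2120 m = 4.508×10^7 Pa = 0.4508 kbar
coal seam: 1390 kg/m³ × 9.8 m/s² × 70 m = 9.535×10^5 Pa = 9.535×10^-3 kbar
limestone: 2550 kg/m³ × 9.8 m/s² × 3543 m = 8.854×10^7 Pa = 0.8854 kbar
sandstone: 2420 kg/m³ × 9.8 m/s² × 3355 m = 7.957×10^7 Pa = 0.7957 kbar
Total = 0.3069 + 0.4508 + 9.535×10^-3 + 0.8854 + 0.7957 = 2.4483 kbar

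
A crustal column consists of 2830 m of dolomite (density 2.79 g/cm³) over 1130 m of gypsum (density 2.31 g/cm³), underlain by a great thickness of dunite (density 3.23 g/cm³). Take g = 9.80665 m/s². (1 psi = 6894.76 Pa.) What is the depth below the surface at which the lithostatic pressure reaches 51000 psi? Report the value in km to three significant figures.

11.8 km

Pressure at base of upper layers: 2790×9.80665×2830 + 2310×9.80665×1130 = 1.030×10^8 Pa = 14943 psi
Remaining pressure to be supplied by dunite: 3.516×10^8 − 1.030×10^8 = 2.486×10^8 Pa
Additional depth in dunite = 2.486×10^8 Pa / (3230 kg/m³ × 9.80665 m/s²) = 7848.5 m
Total depth = 3960 m + 7848.5 m = 11808 m
= 11.808 km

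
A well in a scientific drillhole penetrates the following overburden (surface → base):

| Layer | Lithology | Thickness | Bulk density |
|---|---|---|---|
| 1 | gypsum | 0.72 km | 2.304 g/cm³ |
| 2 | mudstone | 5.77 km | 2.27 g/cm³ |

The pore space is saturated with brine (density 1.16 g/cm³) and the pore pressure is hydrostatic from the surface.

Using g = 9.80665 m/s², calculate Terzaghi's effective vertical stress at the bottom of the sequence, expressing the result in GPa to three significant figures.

0.0709 GPa

Overburden (lithostatic) stress σ_v:
gypsum: 2304 kg/m³ × 9.80665 m/s² × 720 m = 1.627×10^7 Pa = 16.27 MPa
mudstone: 2270 kg/m³ × 9.80665 m/s² × 5770 m = 1.284×10^8 Pa = 128.4 MPa
Total = 16.27 + 128.4 = 144.71 MPa
Pore pressure P_p = 1160 kg/m³ × 9.80665 m/s² × 6490 m = 7.383×10^7 Pa = 73.83 MPa
Effective stress σ' = σ_v − P_p = 144.7 − 73.83 = 70.886 MPa = 0.070886 GPa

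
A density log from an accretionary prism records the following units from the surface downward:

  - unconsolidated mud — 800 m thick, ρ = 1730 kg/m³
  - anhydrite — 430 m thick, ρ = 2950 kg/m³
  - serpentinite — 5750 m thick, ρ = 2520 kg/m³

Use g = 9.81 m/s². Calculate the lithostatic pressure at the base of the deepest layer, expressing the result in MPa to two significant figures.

170 MPa

unconsolidated mud: 1730 kg/m³ × 9.81 m/s² × 800 m = 1.358×10^7 Pa = 13.58 MPa
anhydrite: 2950 kg/m³ × 9.81 m/s² × 430 m = 1.244×10^7 Pa = 12.44 MPa
serpentinite: 2520 kg/m³ × 9.81 m/s² × 5750 m = 1.421×10^8 Pa = 142.1 MPa
Total = 13.58 + 12.44 + 142.1 = 168.17 MPa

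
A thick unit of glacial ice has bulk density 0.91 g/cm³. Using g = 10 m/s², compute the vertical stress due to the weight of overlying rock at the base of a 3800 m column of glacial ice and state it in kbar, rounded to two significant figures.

0.35 kbar

glacial ice: 910 kg/m³ × 10 m/s² × 3800 m = 3.458×10^7 Pa = 0.3458 kbar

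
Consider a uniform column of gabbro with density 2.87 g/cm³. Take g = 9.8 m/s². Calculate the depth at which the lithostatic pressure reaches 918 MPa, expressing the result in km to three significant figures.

h = P/(ρg) = 918 MPa / (2870 kg/m³ × 9.8 m/s²) = 9.180×10^8 Pa / 28126 Pa/m = 32639 m
= 32.639 km

32.6 km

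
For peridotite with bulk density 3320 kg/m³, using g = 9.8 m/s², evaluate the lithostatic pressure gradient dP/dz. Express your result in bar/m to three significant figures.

0.325 bar/m

dP/dz = ρg = 3320 kg/m³ × 9.8 m/s² = 32536 Pa/m
= 32536 Pa/m × (1 bar/m / 1.0000×10^5 Pa/m) = 0.32536 bar/m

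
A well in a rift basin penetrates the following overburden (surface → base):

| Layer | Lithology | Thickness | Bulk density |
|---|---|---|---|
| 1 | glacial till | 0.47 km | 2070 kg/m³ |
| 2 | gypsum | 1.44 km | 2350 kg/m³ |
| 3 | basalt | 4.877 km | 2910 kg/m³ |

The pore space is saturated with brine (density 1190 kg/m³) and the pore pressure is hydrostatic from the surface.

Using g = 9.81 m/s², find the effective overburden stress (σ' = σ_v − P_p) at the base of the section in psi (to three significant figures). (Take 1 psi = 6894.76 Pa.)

Overburden (lithostatic) stress σ_v:
glacial till: 2070 kg/m³ × 9.81 m/s² × 470 m = 9.544×10^6 Pa = 9.544 MPa
gypsum: 2350 kg/m³ × 9.81 m/s² × 1440 m = 3.320×10^7 Pa = 33.20 MPa
basalt: 2910 kg/m³ × 9.81 m/s² × 4877 m = 1.392×10^8 Pa = 139.2 MPa
Total = 9.544 + 33.20 + 139.2 = 181.97 MPa
Pore pressure P_p = 1190 kg/m³ × 9.81 m/s² × 6787 m = 7.923×10^7 Pa = 79.23 MPa
Effective stress σ' = σ_v − P_p = 182.0 − 79.23 = 102.73 MPa = 14900 psi

14900 psi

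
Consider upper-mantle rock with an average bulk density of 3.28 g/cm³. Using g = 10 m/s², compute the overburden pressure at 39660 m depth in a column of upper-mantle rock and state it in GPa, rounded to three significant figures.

upper-mantle rock: 3280 kg/m³ × 10 m/s² × 39660 m = 1.301×10^9 Pa = 1.301 GPa

1.30 GPa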